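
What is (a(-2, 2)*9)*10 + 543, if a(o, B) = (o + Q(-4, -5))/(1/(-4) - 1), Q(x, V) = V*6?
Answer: 2847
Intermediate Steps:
Q(x, V) = 6*V
a(o, B) = 24 - 4*o/5 (a(o, B) = (o + 6*(-5))/(1/(-4) - 1) = (o - 30)/(-¼ - 1) = (-30 + o)/(-5/4) = (-30 + o)*(-⅘) = 24 - 4*o/5)
(a(-2, 2)*9)*10 + 543 = ((24 - ⅘*(-2))*9)*10 + 543 = ((24 + 8/5)*9)*10 + 543 = ((128/5)*9)*10 + 543 = (1152/5)*10 + 543 = 2304 + 543 = 2847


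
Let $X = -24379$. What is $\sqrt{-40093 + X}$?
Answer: $2 i \sqrt{16118} \approx 253.91 i$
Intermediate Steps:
$\sqrt{-40093 + X} = \sqrt{-40093 - 24379} = \sqrt{-64472} = 2 i \sqrt{16118}$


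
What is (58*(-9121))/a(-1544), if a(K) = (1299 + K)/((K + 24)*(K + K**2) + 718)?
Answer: -273671223110028/35 ≈ -7.8192e+12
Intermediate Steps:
a(K) = (1299 + K)/(718 + (24 + K)*(K + K**2)) (a(K) = (1299 + K)/((24 + K)*(K + K**2) + 718) = (1299 + K)/(718 + (24 + K)*(K + K**2)))
(58*(-9121))/a(-1544) = (58*(-9121))/(((1299 - 1544)/(718 + (-1544)**3 + 24*(-1544) + 25*(-1544)**2))) = -529018/(-245/(718 - 3680797184 - 37056 + 25*2383936)) = -529018/(-245/(718 - 3680797184 - 37056 + 59598400)) = -529018/(-245/(-3621235122)) = -529018/((-1/3621235122*(-245))) = -529018/245/3621235122 = -529018*3621235122/245 = -273671223110028/35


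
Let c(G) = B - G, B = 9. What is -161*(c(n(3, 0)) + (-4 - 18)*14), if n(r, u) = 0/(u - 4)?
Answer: 48139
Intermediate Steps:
n(r, u) = 0 (n(r, u) = 0/(-4 + u) = 0)
c(G) = 9 - G
-161*(c(n(3, 0)) + (-4 - 18)*14) = -161*((9 - 1*0) + (-4 - 18)*14) = -161*((9 + 0) - 22*14) = -161*(9 - 308) = -161*(-299) = 48139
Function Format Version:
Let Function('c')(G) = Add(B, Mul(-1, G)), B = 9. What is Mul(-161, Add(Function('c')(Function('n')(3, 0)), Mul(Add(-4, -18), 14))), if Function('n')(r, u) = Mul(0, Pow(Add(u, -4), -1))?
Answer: 48139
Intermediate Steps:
Function('n')(r, u) = 0 (Function('n')(r, u) = Mul(0, Pow(Add(-4, u), -1)) = 0)
Function('c')(G) = Add(9, Mul(-1, G))
Mul(-161, Add(Function('c')(Function('n')(3, 0)), Mul(Add(-4, -18), 14))) = Mul(-161, Add(Add(9, Mul(-1, 0)), Mul(Add(-4, -18), 14))) = Mul(-161, Add(Add(9, 0), Mul(-22, 14))) = Mul(-161, Add(9, -308)) = Mul(-161, -299) = 48139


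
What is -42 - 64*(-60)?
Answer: 3798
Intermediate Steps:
-42 - 64*(-60) = -42 + 3840 = 3798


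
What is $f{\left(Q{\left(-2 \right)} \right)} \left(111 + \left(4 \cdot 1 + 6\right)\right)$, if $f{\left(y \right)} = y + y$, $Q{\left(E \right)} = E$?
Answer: $-484$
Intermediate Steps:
$f{\left(y \right)} = 2 y$
$f{\left(Q{\left(-2 \right)} \right)} \left(111 + \left(4 \cdot 1 + 6\right)\right) = 2 \left(-2\right) \left(111 + \left(4 \cdot 1 + 6\right)\right) = - 4 \left(111 + \left(4 + 6\right)\right) = - 4 \left(111 + 10\right) = \left(-4\right) 121 = -484$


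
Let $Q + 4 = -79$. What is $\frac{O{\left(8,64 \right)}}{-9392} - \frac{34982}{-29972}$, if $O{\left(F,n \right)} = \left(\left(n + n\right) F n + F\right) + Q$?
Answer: $- \frac{408361537}{70374256} \approx -5.8027$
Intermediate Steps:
$Q = -83$ ($Q = -4 - 79 = -83$)
$O{\left(F,n \right)} = -83 + F + 2 F n^{2}$ ($O{\left(F,n \right)} = \left(\left(n + n\right) F n + F\right) - 83 = \left(2 n F n + F\right) - 83 = \left(2 F n n + F\right) - 83 = \left(2 F n^{2} + F\right) - 83 = \left(F + 2 F n^{2}\right) - 83 = -83 + F + 2 F n^{2}$)
$\frac{O{\left(8,64 \right)}}{-9392} - \frac{34982}{-29972} = \frac{-83 + 8 + 2 \cdot 8 \cdot 64^{2}}{-9392} - \frac{34982}{-29972} = \left(-83 + 8 + 2 \cdot 8 \cdot 4096\right) \left(- \frac{1}{9392}\right) - - \frac{17491}{14986} = \left(-83 + 8 + 65536\right) \left(- \frac{1}{9392}\right) + \frac{17491}{14986} = 65461 \left(- \frac{1}{9392}\right) + \frac{17491}{14986} = - \frac{65461}{9392} + \frac{17491}{14986} = - \frac{408361537}{70374256}$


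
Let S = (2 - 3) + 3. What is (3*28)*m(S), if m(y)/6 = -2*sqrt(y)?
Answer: -1008*sqrt(2) ≈ -1425.5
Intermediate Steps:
S = 2 (S = -1 + 3 = 2)
m(y) = -12*sqrt(y) (m(y) = 6*(-2*sqrt(y)) = -12*sqrt(y))
(3*28)*m(S) = (3*28)*(-12*sqrt(2)) = 84*(-12*sqrt(2)) = -1008*sqrt(2)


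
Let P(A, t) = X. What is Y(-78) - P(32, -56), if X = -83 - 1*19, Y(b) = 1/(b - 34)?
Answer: 11423/112 ≈ 101.99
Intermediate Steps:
Y(b) = 1/(-34 + b)
X = -102 (X = -83 - 19 = -102)
P(A, t) = -102
Y(-78) - P(32, -56) = 1/(-34 - 78) - 1*(-102) = 1/(-112) + 102 = -1/112 + 102 = 11423/112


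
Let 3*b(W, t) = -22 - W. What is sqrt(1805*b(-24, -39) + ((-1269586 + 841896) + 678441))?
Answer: sqrt(2267589)/3 ≈ 501.95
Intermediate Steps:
b(W, t) = -22/3 - W/3 (b(W, t) = (-22 - W)/3 = -22/3 - W/3)
sqrt(1805*b(-24, -39) + ((-1269586 + 841896) + 678441)) = sqrt(1805*(-22/3 - 1/3*(-24)) + ((-1269586 + 841896) + 678441)) = sqrt(1805*(-22/3 + 8) + (-427690 + 678441)) = sqrt(1805*(2/3) + 250751) = sqrt(3610/3 + 250751) = sqrt(755863/3) = sqrt(2267589)/3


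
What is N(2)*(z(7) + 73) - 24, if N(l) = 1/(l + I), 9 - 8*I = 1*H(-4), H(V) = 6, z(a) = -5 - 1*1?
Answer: 80/19 ≈ 4.2105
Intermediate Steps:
z(a) = -6 (z(a) = -5 - 1 = -6)
I = 3/8 (I = 9/8 - 6/8 = 9/8 - ⅛*6 = 9/8 - ¾ = 3/8 ≈ 0.37500)
N(l) = 1/(3/8 + l) (N(l) = 1/(l + 3/8) = 1/(3/8 + l))
N(2)*(z(7) + 73) - 24 = (8/(3 + 8*2))*(-6 + 73) - 24 = (8/(3 + 16))*67 - 24 = (8/19)*67 - 24 = 536/19 - 24 = 80/19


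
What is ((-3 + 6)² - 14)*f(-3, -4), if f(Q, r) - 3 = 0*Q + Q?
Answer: 0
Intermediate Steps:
f(Q, r) = 3 + Q (f(Q, r) = 3 + (0*Q + Q) = 3 + (0 + Q) = 3 + Q)
((-3 + 6)² - 14)*f(-3, -4) = ((-3 + 6)² - 14)*(3 - 3) = (3² - 14)*0 = (9 - 14)*0 = -5*0 = 0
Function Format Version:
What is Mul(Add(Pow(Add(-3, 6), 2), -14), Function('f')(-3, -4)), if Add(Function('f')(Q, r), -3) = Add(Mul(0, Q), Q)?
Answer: 0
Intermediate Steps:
Function('f')(Q, r) = Add(3, Q) (Function('f')(Q, r) = Add(3, Add(Mul(0, Q), Q)) = Add(3, Add(0, Q)) = Add(3, Q))
Mul(Add(Pow(Add(-3, 6), 2), -14), Function('f')(-3, -4)) = Mul(Add(Pow(Add(-3, 6), 2), -14), Add(3, -3)) = Mul(Add(Pow(3, 2), -14), 0) = Mul(Add(9, -14), 0) = Mul(-5, 0) = 0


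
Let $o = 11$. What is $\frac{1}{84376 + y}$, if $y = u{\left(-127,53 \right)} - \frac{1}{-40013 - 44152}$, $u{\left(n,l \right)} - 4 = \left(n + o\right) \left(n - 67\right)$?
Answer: $\frac{84165}{8995891861} \approx 9.3559 \cdot 10^{-6}$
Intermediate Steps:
$u{\left(n,l \right)} = 4 + \left(-67 + n\right) \left(11 + n\right)$ ($u{\left(n,l \right)} = 4 + \left(n + 11\right) \left(n - 67\right) = 4 + \left(11 + n\right) \left(-67 + n\right) = 4 + \left(-67 + n\right) \left(11 + n\right)$)
$y = \frac{1894385821}{84165}$ ($y = \left(-733 + \left(-127\right)^{2} - -7112\right) - \frac{1}{-40013 - 44152} = \left(-733 + 16129 + 7112\right) - \frac{1}{-84165} = 22508 - - \frac{1}{84165} = 22508 + \frac{1}{84165} = \frac{1894385821}{84165} \approx 22508.0$)
$\frac{1}{84376 + y} = \frac{1}{84376 + \frac{1894385821}{84165}} = \frac{1}{\frac{8995891861}{84165}} = \frac{84165}{8995891861}$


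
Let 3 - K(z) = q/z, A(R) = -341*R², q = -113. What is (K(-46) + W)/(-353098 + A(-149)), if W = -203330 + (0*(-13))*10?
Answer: 9353155/364487394 ≈ 0.025661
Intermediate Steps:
W = -203330 (W = -203330 + 0*10 = -203330 + 0 = -203330)
K(z) = 3 + 113/z (K(z) = 3 - (-113)/z = 3 + 113/z)
(K(-46) + W)/(-353098 + A(-149)) = ((3 + 113/(-46)) - 203330)/(-353098 - 341*(-149)²) = ((3 + 113*(-1/46)) - 203330)/(-353098 - 341*22201) = ((3 - 113/46) - 203330)/(-353098 - 7570541) = (25/46 - 203330)/(-7923639) = -9353155/46*(-1/7923639) = 9353155/364487394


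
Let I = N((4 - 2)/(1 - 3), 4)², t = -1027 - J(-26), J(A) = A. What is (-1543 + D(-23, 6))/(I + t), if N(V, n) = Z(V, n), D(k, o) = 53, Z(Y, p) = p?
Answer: 298/197 ≈ 1.5127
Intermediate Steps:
N(V, n) = n
t = -1001 (t = -1027 - 1*(-26) = -1027 + 26 = -1001)
I = 16 (I = 4² = 16)
(-1543 + D(-23, 6))/(I + t) = (-1543 + 53)/(16 - 1001) = -1490/(-985) = -1490*(-1/985) = 298/197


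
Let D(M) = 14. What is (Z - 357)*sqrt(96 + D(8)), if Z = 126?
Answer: -231*sqrt(110) ≈ -2422.8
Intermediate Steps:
(Z - 357)*sqrt(96 + D(8)) = (126 - 357)*sqrt(96 + 14) = -231*sqrt(110)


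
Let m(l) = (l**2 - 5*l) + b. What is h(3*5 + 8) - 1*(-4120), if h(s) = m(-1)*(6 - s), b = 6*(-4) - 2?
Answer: 4460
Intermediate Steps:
b = -26 (b = -24 - 2 = -26)
m(l) = -26 + l**2 - 5*l (m(l) = (l**2 - 5*l) - 26 = -26 + l**2 - 5*l)
h(s) = -120 + 20*s (h(s) = (-26 + (-1)**2 - 5*(-1))*(6 - s) = (-26 + 1 + 5)*(6 - s) = -20*(6 - s) = -120 + 20*s)
h(3*5 + 8) - 1*(-4120) = (-120 + 20*(3*5 + 8)) - 1*(-4120) = (-120 + 20*(15 + 8)) + 4120 = (-120 + 20*23) + 4120 = (-120 + 460) + 4120 = 340 + 4120 = 4460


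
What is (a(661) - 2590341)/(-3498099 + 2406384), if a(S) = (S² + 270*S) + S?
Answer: 1974289/1091715 ≈ 1.8084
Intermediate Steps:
a(S) = S² + 271*S
(a(661) - 2590341)/(-3498099 + 2406384) = (661*(271 + 661) - 2590341)/(-3498099 + 2406384) = (661*932 - 2590341)/(-1091715) = (616052 - 2590341)*(-1/1091715) = -1974289*(-1/1091715) = 1974289/1091715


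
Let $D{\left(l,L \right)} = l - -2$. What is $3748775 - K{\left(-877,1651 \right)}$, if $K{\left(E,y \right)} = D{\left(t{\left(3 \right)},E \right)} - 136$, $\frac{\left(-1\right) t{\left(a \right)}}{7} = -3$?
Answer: $3748888$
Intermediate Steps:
$t{\left(a \right)} = 21$ ($t{\left(a \right)} = \left(-7\right) \left(-3\right) = 21$)
$D{\left(l,L \right)} = 2 + l$ ($D{\left(l,L \right)} = l + 2 = 2 + l$)
$K{\left(E,y \right)} = -113$ ($K{\left(E,y \right)} = \left(2 + 21\right) - 136 = 23 - 136 = -113$)
$3748775 - K{\left(-877,1651 \right)} = 3748775 - -113 = 3748775 + 113 = 3748888$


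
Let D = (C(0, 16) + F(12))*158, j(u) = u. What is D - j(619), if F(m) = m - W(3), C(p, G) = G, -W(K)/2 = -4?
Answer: 2541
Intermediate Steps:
W(K) = 8 (W(K) = -2*(-4) = 8)
F(m) = -8 + m (F(m) = m - 1*8 = m - 8 = -8 + m)
D = 3160 (D = (16 + (-8 + 12))*158 = (16 + 4)*158 = 20*158 = 3160)
D - j(619) = 3160 - 1*619 = 3160 - 619 = 2541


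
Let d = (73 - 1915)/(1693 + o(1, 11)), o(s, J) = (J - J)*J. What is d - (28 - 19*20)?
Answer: 594094/1693 ≈ 350.91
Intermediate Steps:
o(s, J) = 0 (o(s, J) = 0*J = 0)
d = -1842/1693 (d = (73 - 1915)/(1693 + 0) = -1842/1693 ≈ -1.0880)
d - (28 - 19*20) = -1842/1693 - (28 - 19*20) = -1842/1693 - (28 - 380) = -1842/1693 - 1*(-352) = -1842/1693 + 352 = 594094/1693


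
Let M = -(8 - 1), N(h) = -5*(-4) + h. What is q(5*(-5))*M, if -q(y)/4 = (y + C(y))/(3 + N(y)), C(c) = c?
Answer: 700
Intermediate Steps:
N(h) = 20 + h
q(y) = -8*y/(23 + y) (q(y) = -4*(y + y)/(3 + (20 + y)) = -4*2*y/(23 + y) = -8*y/(23 + y))
M = -7 (M = -1*7 = -7)
q(5*(-5))*M = -8*5*(-5)/(23 + 5*(-5))*(-7) = -8*(-25)/(23 - 25)*(-7) = -8*(-25)/(-2)*(-7) = -8*(-25)*(-½)*(-7) = -100*(-7) = 700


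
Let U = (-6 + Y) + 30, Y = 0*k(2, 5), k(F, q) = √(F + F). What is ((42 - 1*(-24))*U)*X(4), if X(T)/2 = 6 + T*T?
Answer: 69696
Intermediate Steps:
k(F, q) = √2*√F (k(F, q) = √(2*F) = √2*√F)
Y = 0 (Y = 0*(√2*√2) = 0*2 = 0)
X(T) = 12 + 2*T² (X(T) = 2*(6 + T*T) = 2*(6 + T²) = 12 + 2*T²)
U = 24 (U = (-6 + 0) + 30 = -6 + 30 = 24)
((42 - 1*(-24))*U)*X(4) = ((42 - 1*(-24))*24)*(12 + 2*4²) = ((42 + 24)*24)*(12 + 2*16) = (66*24)*(12 + 32) = 1584*44 = 69696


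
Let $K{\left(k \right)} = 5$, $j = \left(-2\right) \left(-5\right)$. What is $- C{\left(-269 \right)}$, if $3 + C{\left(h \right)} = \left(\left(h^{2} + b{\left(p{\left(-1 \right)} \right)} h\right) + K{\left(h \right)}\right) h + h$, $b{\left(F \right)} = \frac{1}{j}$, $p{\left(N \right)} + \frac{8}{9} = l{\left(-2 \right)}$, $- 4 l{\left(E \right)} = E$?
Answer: $\frac{194594899}{10} \approx 1.9459 \cdot 10^{7}$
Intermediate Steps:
$j = 10$
$l{\left(E \right)} = - \frac{E}{4}$
$p{\left(N \right)} = - \frac{7}{18}$ ($p{\left(N \right)} = - \frac{8}{9} - - \frac{1}{2} = - \frac{8}{9} + \frac{1}{2} = - \frac{7}{18}$)
$b{\left(F \right)} = \frac{1}{10}$
$C{\left(h \right)} = -3 + h + h \left(5 + h^{2} + \frac{h}{10}\right)$ ($C{\left(h \right)} = -3 + \left(\left(\left(h^{2} + \frac{h}{10}\right) + 5\right) h + h\right) = -3 + \left(\left(5 + h^{2} + \frac{h}{10}\right) h + h\right) = -3 + \left(h \left(5 + h^{2} + \frac{h}{10}\right) + h\right) = -3 + \left(h + h \left(5 + h^{2} + \frac{h}{10}\right)\right) = -3 + h + h \left(5 + h^{2} + \frac{h}{10}\right)$)
$- C{\left(-269 \right)} = - (-3 + \left(-269\right)^{3} + 6 \left(-269\right) + \frac{\left(-269\right)^{2}}{10}) = - (-3 - 19465109 - 1614 + \frac{1}{10} \cdot 72361) = - (-3 - 19465109 - 1614 + \frac{72361}{10}) = \left(-1\right) \left(- \frac{194594899}{10}\right) = \frac{194594899}{10}$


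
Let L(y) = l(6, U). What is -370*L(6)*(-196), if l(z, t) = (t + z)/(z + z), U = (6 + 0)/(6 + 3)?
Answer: 362600/9 ≈ 40289.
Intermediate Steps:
U = ⅔ (U = 6/9 = 6*(⅑) = ⅔ ≈ 0.66667)
l(z, t) = (t + z)/(2*z) (l(z, t) = (t + z)/((2*z)) = (t + z)*(1/(2*z)) = (t + z)/(2*z))
L(y) = 5/9 (L(y) = (½)*(⅔ + 6)/6 = (½)*(⅙)*(20/3) = 5/9)
-370*L(6)*(-196) = -370*5/9*(-196) = -1850/9*(-196) = 362600/9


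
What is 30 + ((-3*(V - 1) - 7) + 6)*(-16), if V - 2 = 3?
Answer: 238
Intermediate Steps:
V = 5 (V = 2 + 3 = 5)
30 + ((-3*(V - 1) - 7) + 6)*(-16) = 30 + ((-3*(5 - 1) - 7) + 6)*(-16) = 30 + ((-3*4 - 7) + 6)*(-16) = 30 + ((-12 - 7) + 6)*(-16) = 30 + (-19 + 6)*(-16) = 30 - 13*(-16) = 30 + 208 = 238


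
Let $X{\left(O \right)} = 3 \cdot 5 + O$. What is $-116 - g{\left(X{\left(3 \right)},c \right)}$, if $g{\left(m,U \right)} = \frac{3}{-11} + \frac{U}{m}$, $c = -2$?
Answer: $- \frac{11446}{99} \approx -115.62$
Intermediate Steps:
$X{\left(O \right)} = 15 + O$
$g{\left(m,U \right)} = - \frac{3}{11} + \frac{U}{m}$ ($g{\left(m,U \right)} = 3 \left(- \frac{1}{11}\right) + \frac{U}{m} = - \frac{3}{11} + \frac{U}{m}$)
$-116 - g{\left(X{\left(3 \right)},c \right)} = -116 - \left(- \frac{3}{11} - \frac{2}{15 + 3}\right) = -116 - \left(- \frac{3}{11} - \frac{2}{18}\right) = -116 - \left(- \frac{3}{11} - \frac{1}{9}\right) = -116 - - \frac{38}{99} = -116 + \frac{38}{99} = - \frac{11446}{99}$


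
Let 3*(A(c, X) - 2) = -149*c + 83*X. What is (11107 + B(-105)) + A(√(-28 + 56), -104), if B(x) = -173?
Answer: 24176/3 - 298*√7/3 ≈ 7795.9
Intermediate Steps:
A(c, X) = 2 - 149*c/3 + 83*X/3 (A(c, X) = 2 + (-149*c + 83*X)/3 = 2 + (-149*c/3 + 83*X/3) = 2 - 149*c/3 + 83*X/3)
(11107 + B(-105)) + A(√(-28 + 56), -104) = (11107 - 173) + (2 - 149*√(-28 + 56)/3 + (83/3)*(-104)) = 10934 + (2 - 298*√7/3 - 8632/3) = 10934 + (-8626/3 - 298*√7/3) = 24176/3 - 298*√7/3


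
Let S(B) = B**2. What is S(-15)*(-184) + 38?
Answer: -41362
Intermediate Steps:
S(-15)*(-184) + 38 = (-15)**2*(-184) + 38 = 225*(-184) + 38 = -41400 + 38 = -41362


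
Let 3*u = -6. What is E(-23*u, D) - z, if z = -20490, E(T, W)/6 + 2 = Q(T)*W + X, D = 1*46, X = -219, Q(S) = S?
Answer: 31860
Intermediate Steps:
u = -2 (u = (⅓)*(-6) = -2)
D = 46
E(T, W) = -1326 + 6*T*W (E(T, W) = -12 + 6*(T*W - 219) = -12 + 6*(-219 + T*W) = -12 + (-1314 + 6*T*W) = -1326 + 6*T*W)
E(-23*u, D) - z = (-1326 + 6*(-23*(-2))*46) - 1*(-20490) = (-1326 + 6*46*46) + 20490 = (-1326 + 12696) + 20490 = 11370 + 20490 = 31860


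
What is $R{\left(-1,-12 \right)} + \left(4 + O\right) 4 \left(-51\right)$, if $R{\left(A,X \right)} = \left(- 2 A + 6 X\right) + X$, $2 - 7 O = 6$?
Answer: $- \frac{5470}{7} \approx -781.43$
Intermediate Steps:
$O = - \frac{4}{7}$ ($O = \frac{2}{7} - \frac{6}{7} = - \frac{4}{7} \approx -0.57143$)
$R{\left(A,X \right)} = - 2 A + 7 X$
$R{\left(-1,-12 \right)} + \left(4 + O\right) 4 \left(-51\right) = \left(\left(-2\right) \left(-1\right) + 7 \left(-12\right)\right) + \left(4 - \frac{4}{7}\right) 4 \left(-51\right) = \left(2 - 84\right) + \frac{24}{7} \cdot 4 \left(-51\right) = -82 + \frac{96}{7} \left(-51\right) = -82 - \frac{4896}{7} = - \frac{5470}{7}$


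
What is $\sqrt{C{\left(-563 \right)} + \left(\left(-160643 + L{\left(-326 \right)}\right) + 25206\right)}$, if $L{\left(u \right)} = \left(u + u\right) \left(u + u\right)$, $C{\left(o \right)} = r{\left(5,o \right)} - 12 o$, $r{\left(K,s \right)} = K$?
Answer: $2 \sqrt{74107} \approx 544.45$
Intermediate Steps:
$C{\left(o \right)} = 5 - 12 o$
$L{\left(u \right)} = 4 u^{2}$ ($L{\left(u \right)} = 2 u 2 u = 4 u^{2}$)
$\sqrt{C{\left(-563 \right)} + \left(\left(-160643 + L{\left(-326 \right)}\right) + 25206\right)} = \sqrt{\left(5 - -6756\right) + \left(\left(-160643 + 4 \left(-326\right)^{2}\right) + 25206\right)} = \sqrt{\left(5 + 6756\right) + \left(\left(-160643 + 4 \cdot 106276\right) + 25206\right)} = \sqrt{6761 + \left(\left(-160643 + 425104\right) + 25206\right)} = \sqrt{6761 + \left(264461 + 25206\right)} = \sqrt{6761 + 289667} = \sqrt{296428} = 2 \sqrt{74107}$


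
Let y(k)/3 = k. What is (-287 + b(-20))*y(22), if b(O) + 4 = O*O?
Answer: 7194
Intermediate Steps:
b(O) = -4 + O² (b(O) = -4 + O*O = -4 + O²)
y(k) = 3*k
(-287 + b(-20))*y(22) = (-287 + (-4 + (-20)²))*(3*22) = (-287 + (-4 + 400))*66 = (-287 + 396)*66 = 109*66 = 7194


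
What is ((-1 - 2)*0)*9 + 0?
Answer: 0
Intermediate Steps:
((-1 - 2)*0)*9 + 0 = -3*0*9 + 0 = 0*9 + 0 = 0 + 0 = 0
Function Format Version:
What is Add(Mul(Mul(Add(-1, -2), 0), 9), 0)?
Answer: 0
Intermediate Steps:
Add(Mul(Mul(Add(-1, -2), 0), 9), 0) = Add(Mul(Mul(-3, 0), 9), 0) = Add(Mul(0, 9), 0) = Add(0, 0) = 0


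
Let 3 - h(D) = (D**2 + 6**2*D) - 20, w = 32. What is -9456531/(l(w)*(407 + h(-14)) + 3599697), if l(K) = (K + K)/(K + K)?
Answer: -3152177/1200145 ≈ -2.6265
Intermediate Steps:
l(K) = 1 (l(K) = (2*K)/((2*K)) = (2*K)*(1/(2*K)) = 1)
h(D) = 23 - D**2 - 36*D (h(D) = 3 - ((D**2 + 6**2*D) - 20) = 3 - ((D**2 + 36*D) - 20) = 3 - (-20 + D**2 + 36*D) = 3 + (20 - D**2 - 36*D) = 23 - D**2 - 36*D)
-9456531/(l(w)*(407 + h(-14)) + 3599697) = -9456531/(1*(407 + (23 - 1*(-14)**2 - 36*(-14))) + 3599697) = -9456531/(1*(407 + (23 - 1*196 + 504)) + 3599697) = -9456531/(1*(407 + (23 - 196 + 504)) + 3599697) = -9456531/(1*(407 + 331) + 3599697) = -9456531/(1*738 + 3599697) = -9456531/(738 + 3599697) = -9456531/3600435 = -9456531*1/3600435 = -3152177/1200145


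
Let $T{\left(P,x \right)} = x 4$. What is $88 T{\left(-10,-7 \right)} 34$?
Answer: $-83776$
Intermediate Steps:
$T{\left(P,x \right)} = 4 x$
$88 T{\left(-10,-7 \right)} 34 = 88 \cdot 4 \left(-7\right) 34 = 88 \left(-28\right) 34 = \left(-2464\right) 34 = -83776$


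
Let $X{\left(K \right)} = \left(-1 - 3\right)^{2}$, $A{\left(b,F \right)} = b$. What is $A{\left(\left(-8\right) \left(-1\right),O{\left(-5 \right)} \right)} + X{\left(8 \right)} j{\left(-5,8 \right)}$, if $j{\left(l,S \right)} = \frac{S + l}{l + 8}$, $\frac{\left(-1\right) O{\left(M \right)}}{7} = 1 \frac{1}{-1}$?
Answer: $24$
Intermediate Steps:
$O{\left(M \right)} = 7$ ($O{\left(M \right)} = - 7 \cdot 1 \frac{1}{-1} = - 7 \cdot 1 \left(-1\right) = \left(-7\right) \left(-1\right) = 7$)
$j{\left(l,S \right)} = \frac{S + l}{8 + l}$
$X{\left(K \right)} = 16$ ($X{\left(K \right)} = \left(-4\right)^{2} = 16$)
$A{\left(\left(-8\right) \left(-1\right),O{\left(-5 \right)} \right)} + X{\left(8 \right)} j{\left(-5,8 \right)} = \left(-8\right) \left(-1\right) + 16 \frac{8 - 5}{8 - 5} = 8 + 16 \cdot \frac{1}{3} \cdot 3 = 8 + 16 \cdot 1 = 8 + 16 = 24$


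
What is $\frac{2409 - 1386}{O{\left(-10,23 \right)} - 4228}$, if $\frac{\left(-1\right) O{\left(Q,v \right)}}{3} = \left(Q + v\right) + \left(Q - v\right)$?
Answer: $- \frac{1023}{4168} \approx -0.24544$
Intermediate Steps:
$O{\left(Q,v \right)} = - 6 Q$ ($O{\left(Q,v \right)} = - 3 \left(\left(Q + v\right) + \left(Q - v\right)\right) = - 3 \cdot 2 Q = - 6 Q$)
$\frac{2409 - 1386}{O{\left(-10,23 \right)} - 4228} = \frac{2409 - 1386}{\left(-6\right) \left(-10\right) - 4228} = \frac{1023}{60 - 4228} = \frac{1023}{-4168} = 1023 \left(- \frac{1}{4168}\right) = - \frac{1023}{4168}$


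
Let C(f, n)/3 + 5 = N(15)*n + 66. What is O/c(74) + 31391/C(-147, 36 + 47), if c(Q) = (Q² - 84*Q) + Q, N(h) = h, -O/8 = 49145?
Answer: 260217881/434898 ≈ 598.34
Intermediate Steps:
O = -393160 (O = -8*49145 = -393160)
C(f, n) = 183 + 45*n (C(f, n) = -15 + 3*(15*n + 66) = -15 + 3*(66 + 15*n) = -15 + (198 + 45*n) = 183 + 45*n)
c(Q) = Q² - 83*Q
O/c(74) + 31391/C(-147, 36 + 47) = -393160*1/(74*(-83 + 74)) + 31391/(183 + 45*(36 + 47)) = -393160/(74*(-9)) + 31391/(183 + 45*83) = -393160/(-666) + 31391/(183 + 3735) = -393160*(-1/666) + 31391/3918 = 196580/333 + 31391*(1/3918) = 196580/333 + 31391/3918 = 260217881/434898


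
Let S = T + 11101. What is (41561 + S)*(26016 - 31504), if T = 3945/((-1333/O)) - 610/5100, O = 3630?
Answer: -78197819543368/339915 ≈ -2.3005e+8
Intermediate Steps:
T = -7303459813/679830 (T = 3945/((-1333/3630)) - 610/5100 = 3945/((-1333*1/3630)) - 610*1/5100 = 3945/(-1333/3630) - 61/510 = 3945*(-3630/1333) - 61/510 = -14320350/1333 - 61/510 = -7303459813/679830 ≈ -10743.)
S = 243333017/679830 (S = -7303459813/679830 + 11101 = 243333017/679830 ≈ 357.93)
(41561 + S)*(26016 - 31504) = (41561 + 243333017/679830)*(26016 - 31504) = (28497747647/679830)*(-5488) = -78197819543368/339915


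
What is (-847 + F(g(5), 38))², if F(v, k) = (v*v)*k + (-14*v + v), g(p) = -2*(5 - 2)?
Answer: 358801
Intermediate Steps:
g(p) = -6 (g(p) = -2*3 = -6)
F(v, k) = -13*v + k*v² (F(v, k) = v²*k - 13*v = k*v² - 13*v = -13*v + k*v²)
(-847 + F(g(5), 38))² = (-847 - 6*(-13 + 38*(-6)))² = (-847 - 6*(-13 - 228))² = (-847 - 6*(-241))² = (-847 + 1446)² = 599² = 358801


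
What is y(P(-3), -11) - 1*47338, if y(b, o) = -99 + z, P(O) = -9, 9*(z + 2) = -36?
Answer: -47443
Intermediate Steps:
z = -6 (z = -2 + (1/9)*(-36) = -2 - 4 = -6)
y(b, o) = -105 (y(b, o) = -99 - 6 = -105)
y(P(-3), -11) - 1*47338 = -105 - 1*47338 = -105 - 47338 = -47443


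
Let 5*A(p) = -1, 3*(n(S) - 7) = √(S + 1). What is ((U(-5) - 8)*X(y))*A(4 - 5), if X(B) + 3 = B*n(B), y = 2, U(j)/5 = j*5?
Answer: 1463/5 + 266*√3/15 ≈ 323.31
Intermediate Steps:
n(S) = 7 + √(1 + S)/3 (n(S) = 7 + √(S + 1)/3 = 7 + √(1 + S)/3)
U(j) = 25*j (U(j) = 5*(j*5) = 5*(5*j) = 25*j)
A(p) = -⅕ (A(p) = (⅕)*(-1) = -⅕)
X(B) = -3 + B*(7 + √(1 + B)/3)
((U(-5) - 8)*X(y))*A(4 - 5) = ((25*(-5) - 8)*(-3 + (⅓)*2*(21 + √(1 + 2))))*(-⅕) = ((-125 - 8)*(-3 + (⅓)*2*(21 + √3)))*(-⅕) = -133*(-3 + (14 + 2*√3/3))*(-⅕) = -133*(11 + 2*√3/3)*(-⅕) = (-1463 - 266*√3/3)*(-⅕) = 1463/5 + 266*√3/15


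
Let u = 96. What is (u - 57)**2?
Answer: 1521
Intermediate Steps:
(u - 57)**2 = (96 - 57)**2 = 39**2 = 1521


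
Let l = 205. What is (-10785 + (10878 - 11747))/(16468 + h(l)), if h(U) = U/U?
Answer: -11654/16469 ≈ -0.70763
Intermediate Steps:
h(U) = 1
(-10785 + (10878 - 11747))/(16468 + h(l)) = (-10785 + (10878 - 11747))/(16468 + 1) = (-10785 - 869)/16469 = -11654*1/16469 = -11654/16469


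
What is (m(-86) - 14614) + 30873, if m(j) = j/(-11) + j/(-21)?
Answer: 3758581/231 ≈ 16271.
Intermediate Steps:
m(j) = -32*j/231 (m(j) = j*(-1/11) + j*(-1/21) = -j/11 - j/21 = -32*j/231)
(m(-86) - 14614) + 30873 = (-32/231*(-86) - 14614) + 30873 = (2752/231 - 14614) + 30873 = -3373082/231 + 30873 = 3758581/231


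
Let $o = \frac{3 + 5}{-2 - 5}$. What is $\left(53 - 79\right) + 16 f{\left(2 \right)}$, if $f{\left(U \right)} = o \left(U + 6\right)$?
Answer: $- \frac{1206}{7} \approx -172.29$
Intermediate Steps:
$o = - \frac{8}{7}$ ($o = \frac{8}{-7} = 8 \left(- \frac{1}{7}\right) = - \frac{8}{7} \approx -1.1429$)
$f{\left(U \right)} = - \frac{48}{7} - \frac{8 U}{7}$ ($f{\left(U \right)} = - \frac{8 \left(U + 6\right)}{7} = - \frac{8 \left(6 + U\right)}{7} = - \frac{48}{7} - \frac{8 U}{7}$)
$\left(53 - 79\right) + 16 f{\left(2 \right)} = \left(53 - 79\right) + 16 \left(- \frac{48}{7} - \frac{16}{7}\right) = -26 + 16 \left(- \frac{48}{7} - \frac{16}{7}\right) = -26 + 16 \left(- \frac{64}{7}\right) = -26 - \frac{1024}{7} = - \frac{1206}{7}$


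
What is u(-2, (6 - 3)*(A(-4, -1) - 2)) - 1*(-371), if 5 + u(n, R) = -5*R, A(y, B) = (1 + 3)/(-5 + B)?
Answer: 406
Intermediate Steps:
A(y, B) = 4/(-5 + B)
u(n, R) = -5 - 5*R
u(-2, (6 - 3)*(A(-4, -1) - 2)) - 1*(-371) = (-5 - 5*(6 - 3)*(4/(-5 - 1) - 2)) - 1*(-371) = (-5 - 15*(4/(-6) - 2)) + 371 = (-5 - 15*(4*(-⅙) - 2)) + 371 = (-5 - 15*(-⅔ - 2)) + 371 = (-5 - 15*(-8)/3) + 371 = (-5 - 5*(-8)) + 371 = (-5 + 40) + 371 = 35 + 371 = 406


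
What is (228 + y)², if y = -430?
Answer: 40804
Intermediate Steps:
(228 + y)² = (228 - 430)² = (-202)² = 40804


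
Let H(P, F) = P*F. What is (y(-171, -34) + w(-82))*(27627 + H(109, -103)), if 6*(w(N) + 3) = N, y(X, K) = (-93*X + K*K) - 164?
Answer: 830414000/3 ≈ 2.7680e+8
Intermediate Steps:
y(X, K) = -164 + K² - 93*X (y(X, K) = (-93*X + K²) - 164 = (K² - 93*X) - 164 = -164 + K² - 93*X)
H(P, F) = F*P
w(N) = -3 + N/6
(y(-171, -34) + w(-82))*(27627 + H(109, -103)) = ((-164 + (-34)² - 93*(-171)) + (-3 + (⅙)*(-82)))*(27627 - 103*109) = ((-164 + 1156 + 15903) + (-3 - 41/3))*(27627 - 11227) = (16895 - 50/3)*16400 = (50635/3)*16400 = 830414000/3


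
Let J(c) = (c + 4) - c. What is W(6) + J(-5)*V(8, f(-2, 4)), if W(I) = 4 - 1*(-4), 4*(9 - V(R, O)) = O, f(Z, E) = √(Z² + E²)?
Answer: 44 - 2*√5 ≈ 39.528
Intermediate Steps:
f(Z, E) = √(E² + Z²)
V(R, O) = 9 - O/4
W(I) = 8 (W(I) = 4 + 4 = 8)
J(c) = 4 (J(c) = (4 + c) - c = 4)
W(6) + J(-5)*V(8, f(-2, 4)) = 8 + 4*(9 - √(4² + (-2)²)/4) = 8 + 4*(9 - √(16 + 4)/4) = 8 + 4*(9 - √5/2) = 8 + (36 - 2*√5) = 44 - 2*√5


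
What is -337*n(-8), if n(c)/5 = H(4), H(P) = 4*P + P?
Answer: -33700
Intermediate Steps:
H(P) = 5*P
n(c) = 100 (n(c) = 5*(5*4) = 5*20 = 100)
-337*n(-8) = -337*100 = -33700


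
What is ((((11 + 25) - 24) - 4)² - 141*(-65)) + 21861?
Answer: 31090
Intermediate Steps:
((((11 + 25) - 24) - 4)² - 141*(-65)) + 21861 = (((36 - 24) - 4)² + 9165) + 21861 = ((12 - 4)² + 9165) + 21861 = (8² + 9165) + 21861 = (64 + 9165) + 21861 = 9229 + 21861 = 31090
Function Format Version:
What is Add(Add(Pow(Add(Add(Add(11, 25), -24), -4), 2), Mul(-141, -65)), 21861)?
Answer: 31090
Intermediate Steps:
Add(Add(Pow(Add(Add(Add(11, 25), -24), -4), 2), Mul(-141, -65)), 21861) = Add(Add(Pow(Add(Add(36, -24), -4), 2), 9165), 21861) = Add(Add(Pow(Add(12, -4), 2), 9165), 21861) = Add(Add(Pow(8, 2), 9165), 21861) = Add(Add(64, 9165), 21861) = Add(9229, 21861) = 31090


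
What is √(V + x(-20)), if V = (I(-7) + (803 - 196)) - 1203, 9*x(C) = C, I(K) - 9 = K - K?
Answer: I*√5303/3 ≈ 24.274*I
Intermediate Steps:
I(K) = 9 (I(K) = 9 + (K - K) = 9 + 0 = 9)
x(C) = C/9
V = -587 (V = (9 + (803 - 196)) - 1203 = (9 + 607) - 1203 = 616 - 1203 = -587)
√(V + x(-20)) = √(-587 + (⅑)*(-20)) = √(-587 - 20/9) = √(-5303/9) = I*√5303/3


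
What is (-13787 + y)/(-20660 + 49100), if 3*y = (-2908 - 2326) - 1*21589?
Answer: -947/1185 ≈ -0.79916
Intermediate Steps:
y = -8941 (y = ((-2908 - 2326) - 1*21589)/3 = (-5234 - 21589)/3 = (⅓)*(-26823) = -8941)
(-13787 + y)/(-20660 + 49100) = (-13787 - 8941)/(-20660 + 49100) = -22728/28440 = -22728*1/28440 = -947/1185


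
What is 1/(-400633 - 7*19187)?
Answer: -1/534942 ≈ -1.8694e-6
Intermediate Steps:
1/(-400633 - 7*19187) = 1/(-400633 - 134309) = 1/(-534942) = -1/534942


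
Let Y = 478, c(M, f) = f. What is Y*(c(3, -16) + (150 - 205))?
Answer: -33938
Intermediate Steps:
Y*(c(3, -16) + (150 - 205)) = 478*(-16 + (150 - 205)) = 478*(-16 - 55) = 478*(-71) = -33938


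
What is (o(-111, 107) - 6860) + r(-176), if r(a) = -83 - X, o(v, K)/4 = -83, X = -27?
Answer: -7248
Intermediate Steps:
o(v, K) = -332 (o(v, K) = 4*(-83) = -332)
r(a) = -56 (r(a) = -83 - 1*(-27) = -83 + 27 = -56)
(o(-111, 107) - 6860) + r(-176) = (-332 - 6860) - 56 = -7192 - 56 = -7248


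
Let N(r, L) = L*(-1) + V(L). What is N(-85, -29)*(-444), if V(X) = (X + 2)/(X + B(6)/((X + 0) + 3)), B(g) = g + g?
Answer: -5087352/383 ≈ -13283.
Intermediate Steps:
B(g) = 2*g
V(X) = (2 + X)/(X + 12/(3 + X)) (V(X) = (X + 2)/(X + (2*6)/((X + 0) + 3)) = (2 + X)/(X + 12/(X + 3)) = (2 + X)/(X + 12/(3 + X)))
N(r, L) = -L + (6 + L² + 5*L)/(12 + L² + 3*L) (N(r, L) = L*(-1) + (6 + L² + 5*L)/(12 + L² + 3*L) = -L + (6 + L² + 5*L)/(12 + L² + 3*L))
N(-85, -29)*(-444) = ((6 - 1*(-29)³ - 7*(-29) - 2*(-29)²)/(12 + (-29)² + 3*(-29)))*(-444) = ((6 - 1*(-24389) + 203 - 2*841)/(12 + 841 - 87))*(-444) = ((6 + 24389 + 203 - 1682)/766)*(-444) = ((1/766)*22916)*(-444) = (11458/383)*(-444) = -5087352/383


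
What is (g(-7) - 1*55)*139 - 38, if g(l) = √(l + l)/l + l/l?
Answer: -7544 - 139*I*√14/7 ≈ -7544.0 - 74.299*I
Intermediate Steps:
g(l) = 1 + √2/√l (g(l) = √(2*l)/l + 1 = (√2*√l)/l + 1 = √2/√l + 1 = 1 + √2/√l)
(g(-7) - 1*55)*139 - 38 = ((1 + √2/√(-7)) - 1*55)*139 - 38 = ((1 + √2*(-I*√7/7)) - 55)*139 - 38 = ((1 - I*√14/7) - 55)*139 - 38 = (-54 - I*√14/7)*139 - 38 = (-7506 - 139*I*√14/7) - 38 = -7544 - 139*I*√14/7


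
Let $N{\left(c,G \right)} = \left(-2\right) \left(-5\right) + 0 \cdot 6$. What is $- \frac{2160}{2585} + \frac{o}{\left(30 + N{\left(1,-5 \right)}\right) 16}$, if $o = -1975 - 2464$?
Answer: $- \frac{2571443}{330880} \approx -7.7715$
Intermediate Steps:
$o = -4439$ ($o = -1975 - 2464 = -4439$)
$N{\left(c,G \right)} = 10$ ($N{\left(c,G \right)} = 10 + 0 = 10$)
$- \frac{2160}{2585} + \frac{o}{\left(30 + N{\left(1,-5 \right)}\right) 16} = - \frac{2160}{2585} - \frac{4439}{\left(30 + 10\right) 16} = \left(-2160\right) \frac{1}{2585} - \frac{4439}{40 \cdot 16} = - \frac{432}{517} - \frac{4439}{640} = - \frac{2571443}{330880}$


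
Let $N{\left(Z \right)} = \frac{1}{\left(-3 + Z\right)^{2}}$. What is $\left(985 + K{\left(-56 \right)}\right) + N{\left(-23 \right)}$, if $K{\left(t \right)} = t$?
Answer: $\frac{628005}{676} \approx 929.0$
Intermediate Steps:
$N{\left(Z \right)} = \frac{1}{\left(-3 + Z\right)^{2}}$
$\left(985 + K{\left(-56 \right)}\right) + N{\left(-23 \right)} = \left(985 - 56\right) + \frac{1}{\left(-3 - 23\right)^{2}} = 929 + \frac{1}{676} = \frac{628005}{676}$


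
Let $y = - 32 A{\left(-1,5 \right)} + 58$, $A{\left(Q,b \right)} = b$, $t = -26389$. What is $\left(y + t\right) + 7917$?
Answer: $-18574$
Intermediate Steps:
$y = -102$ ($y = \left(-32\right) 5 + 58 = -160 + 58 = -102$)
$\left(y + t\right) + 7917 = \left(-102 - 26389\right) + 7917 = -26491 + 7917 = -18574$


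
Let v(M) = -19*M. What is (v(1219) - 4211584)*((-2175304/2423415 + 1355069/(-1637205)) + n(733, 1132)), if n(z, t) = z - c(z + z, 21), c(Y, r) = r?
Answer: -159119426604278683687/52901695401 ≈ -3.0078e+9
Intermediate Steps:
n(z, t) = -21 + z (n(z, t) = z - 1*21 = z - 21 = -21 + z)
(v(1219) - 4211584)*((-2175304/2423415 + 1355069/(-1637205)) + n(733, 1132)) = (-19*1219 - 4211584)*((-2175304/2423415 + 1355069/(-1637205)) + (-21 + 733)) = (-23161 - 4211584)*((-2175304*1/2423415 + 1355069*(-1/1637205)) + 712) = -4234745*((-2175304/2423415 - 1355069/1637205) + 712) = -4234745*(-456354208397/264508477005 + 712) = -4234745*187873681419163/264508477005 = -159119426604278683687/52901695401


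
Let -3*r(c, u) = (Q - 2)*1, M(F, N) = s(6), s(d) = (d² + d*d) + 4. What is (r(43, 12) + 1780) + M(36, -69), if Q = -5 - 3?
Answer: 5578/3 ≈ 1859.3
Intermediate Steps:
s(d) = 4 + 2*d² (s(d) = (d² + d²) + 4 = 2*d² + 4 = 4 + 2*d²)
M(F, N) = 76 (M(F, N) = 4 + 2*6² = 4 + 2*36 = 4 + 72 = 76)
Q = -8
r(c, u) = 10/3 (r(c, u) = -(-8 - 2)/3 = -(-10)/3 = -⅓*(-10) = 10/3)
(r(43, 12) + 1780) + M(36, -69) = (10/3 + 1780) + 76 = 5350/3 + 76 = 5578/3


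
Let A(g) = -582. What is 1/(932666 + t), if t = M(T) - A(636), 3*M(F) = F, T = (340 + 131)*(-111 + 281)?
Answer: 1/959938 ≈ 1.0417e-6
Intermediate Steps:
T = 80070 (T = 471*170 = 80070)
M(F) = F/3
t = 27272 (t = (1/3)*80070 - 1*(-582) = 26690 + 582 = 27272)
1/(932666 + t) = 1/(932666 + 27272) = 1/959938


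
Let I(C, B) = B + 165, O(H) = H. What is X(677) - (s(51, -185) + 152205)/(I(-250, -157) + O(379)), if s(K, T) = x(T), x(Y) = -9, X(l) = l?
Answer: 36601/129 ≈ 283.73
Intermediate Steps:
s(K, T) = -9
I(C, B) = 165 + B
X(677) - (s(51, -185) + 152205)/(I(-250, -157) + O(379)) = 677 - (-9 + 152205)/((165 - 157) + 379) = 677 - 152196/(8 + 379) = 677 - 152196/387 = 677 - 1*50732/129 = 677 - 50732/129 = 36601/129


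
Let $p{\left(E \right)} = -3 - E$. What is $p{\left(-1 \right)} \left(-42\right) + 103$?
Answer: $187$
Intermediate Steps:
$p{\left(-1 \right)} \left(-42\right) + 103 = \left(-3 - -1\right) \left(-42\right) + 103 = \left(-3 + 1\right) \left(-42\right) + 103 = \left(-2\right) \left(-42\right) + 103 = 84 + 103 = 187$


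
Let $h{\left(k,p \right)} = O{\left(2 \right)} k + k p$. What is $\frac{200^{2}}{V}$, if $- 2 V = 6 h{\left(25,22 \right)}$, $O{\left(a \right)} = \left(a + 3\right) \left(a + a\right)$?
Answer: $- \frac{800}{63} \approx -12.698$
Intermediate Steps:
$O{\left(a \right)} = 2 a \left(3 + a\right)$ ($O{\left(a \right)} = \left(3 + a\right) 2 a = 2 a \left(3 + a\right)$)
$h{\left(k,p \right)} = 20 k + k p$ ($h{\left(k,p \right)} = 2 \cdot 2 \left(3 + 2\right) k + k p = 2 \cdot 2 \cdot 5 k + k p = 20 k + k p$)
$V = -3150$ ($V = - \frac{6 \cdot 25 \left(20 + 22\right)}{2} = - \frac{6 \cdot 25 \cdot 42}{2} = - \frac{6 \cdot 1050}{2} = \left(- \frac{1}{2}\right) 6300 = -3150$)
$\frac{200^{2}}{V} = \frac{200^{2}}{-3150} = 40000 \left(- \frac{1}{3150}\right) = - \frac{800}{63}$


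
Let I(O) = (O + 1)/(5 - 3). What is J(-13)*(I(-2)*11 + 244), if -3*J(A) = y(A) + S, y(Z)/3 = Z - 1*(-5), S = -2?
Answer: 2067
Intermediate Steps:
I(O) = ½ + O/2 (I(O) = (1 + O)/2 = (1 + O)*(½) = ½ + O/2)
y(Z) = 15 + 3*Z (y(Z) = 3*(Z - 1*(-5)) = 3*(Z + 5) = 3*(5 + Z) = 15 + 3*Z)
J(A) = -13/3 - A (J(A) = -((15 + 3*A) - 2)/3 = -(13 + 3*A)/3 = -13/3 - A)
J(-13)*(I(-2)*11 + 244) = (-13/3 - 1*(-13))*((½ + (½)*(-2))*11 + 244) = (-13/3 + 13)*((½ - 1)*11 + 244) = 26*(-½*11 + 244)/3 = 26*(-11/2 + 244)/3 = (26/3)*(477/2) = 2067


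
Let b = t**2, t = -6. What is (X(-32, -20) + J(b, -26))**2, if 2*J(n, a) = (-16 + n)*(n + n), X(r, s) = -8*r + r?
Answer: 891136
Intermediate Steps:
b = 36 (b = (-6)**2 = 36)
X(r, s) = -7*r
J(n, a) = n*(-16 + n) (J(n, a) = ((-16 + n)*(n + n))/2 = ((-16 + n)*(2*n))/2 = (2*n*(-16 + n))/2 = n*(-16 + n))
(X(-32, -20) + J(b, -26))**2 = (-7*(-32) + 36*(-16 + 36))**2 = (224 + 36*20)**2 = (224 + 720)**2 = 944**2 = 891136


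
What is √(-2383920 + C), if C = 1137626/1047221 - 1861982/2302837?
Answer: 10*I*√2829427883496439135352381137/344511323711 ≈ 1544.0*I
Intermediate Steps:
C = 95694370420/344511323711 (C = 1137626*(1/1047221) - 1861982*1/2302837 = 162518/149603 - 1861982/2302837 = 95694370420/344511323711 ≈ 0.27777)
√(-2383920 + C) = √(-2383920 + 95694370420/344511323711) = √(-821287339126756700/344511323711) = 10*I*√2829427883496439135352381137/344511323711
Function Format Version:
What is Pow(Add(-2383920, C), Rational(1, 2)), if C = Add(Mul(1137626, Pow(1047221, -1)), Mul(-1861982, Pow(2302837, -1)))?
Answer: Mul(Rational(10, 344511323711), I, Pow(2829427883496439135352381137, Rational(1, 2))) ≈ Mul(1544.0, I)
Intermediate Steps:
C = Rational(95694370420, 344511323711) (C = Add(Mul(1137626, Rational(1, 1047221)), Mul(-1861982, Rational(1, 2302837))) = Add(Rational(162518, 149603), Rational(-1861982, 2302837)) = Rational(95694370420, 344511323711) ≈ 0.27777)
Pow(Add(-2383920, C), Rational(1, 2)) = Pow(Add(-2383920, Rational(95694370420, 344511323711)), Rational(1, 2)) = Pow(Rational(-821287339126756700, 344511323711), Rational(1, 2)) = Mul(Rational(10, 344511323711), I, Pow(2829427883496439135352381137, Rational(1, 2)))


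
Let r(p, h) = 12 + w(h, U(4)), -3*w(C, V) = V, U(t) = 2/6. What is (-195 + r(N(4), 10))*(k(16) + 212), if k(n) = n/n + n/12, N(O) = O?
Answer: -1059664/27 ≈ -39247.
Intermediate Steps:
U(t) = ⅓ (U(t) = 2*(⅙) = ⅓)
w(C, V) = -V/3
k(n) = 1 + n/12 (k(n) = 1 + n*(1/12) = 1 + n/12)
r(p, h) = 107/9 (r(p, h) = 12 - ⅓*⅓ = 12 - ⅑ = 107/9)
(-195 + r(N(4), 10))*(k(16) + 212) = (-195 + 107/9)*((1 + (1/12)*16) + 212) = -1648*((1 + 4/3) + 212)/9 = -1648*(7/3 + 212)/9 = -1648/9*643/3 = -1059664/27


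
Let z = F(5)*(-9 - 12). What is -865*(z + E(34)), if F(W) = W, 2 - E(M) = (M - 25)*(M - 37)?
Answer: 65740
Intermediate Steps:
E(M) = 2 - (-37 + M)*(-25 + M) (E(M) = 2 - (M - 25)*(M - 37) = 2 - (-25 + M)*(-37 + M) = 2 - (-37 + M)*(-25 + M))
z = -105 (z = 5*(-9 - 12) = 5*(-21) = -105)
-865*(z + E(34)) = -865*(-105 + (-923 - 1*34² + 62*34)) = -865*(-105 + (-923 - 1*1156 + 2108)) = -865*(-105 + (-923 - 1156 + 2108)) = -865*(-105 + 29) = -865*(-76) = 65740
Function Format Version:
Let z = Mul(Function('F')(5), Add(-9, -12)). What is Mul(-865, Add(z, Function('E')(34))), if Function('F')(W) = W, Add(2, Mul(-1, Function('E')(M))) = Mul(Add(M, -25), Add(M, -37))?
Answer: 65740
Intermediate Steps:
Function('E')(M) = Add(2, Mul(-1, Add(-37, M), Add(-25, M))) (Function('E')(M) = Add(2, Mul(-1, Mul(Add(M, -25), Add(M, -37)))) = Add(2, Mul(-1, Mul(Add(-25, M), Add(-37, M)))) = Add(2, Mul(-1, Mul(Add(-37, M), Add(-25, M)))) = Add(2, Mul(-1, Add(-37, M), Add(-25, M))))
z = -105 (z = Mul(5, Add(-9, -12)) = Mul(5, -21) = -105)
Mul(-865, Add(z, Function('E')(34))) = Mul(-865, Add(-105, Add(-923, Mul(-1, Pow(34, 2)), Mul(62, 34)))) = Mul(-865, Add(-105, Add(-923, Mul(-1, 1156), 2108))) = Mul(-865, Add(-105, Add(-923, -1156, 2108))) = Mul(-865, Add(-105, 29)) = Mul(-865, -76) = 65740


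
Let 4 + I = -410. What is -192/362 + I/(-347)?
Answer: 41622/62807 ≈ 0.66270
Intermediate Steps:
I = -414 (I = -4 - 410 = -414)
-192/362 + I/(-347) = -192/362 - 414/(-347) = -192*1/362 - 414*(-1/347) = -96/181 + 414/347 = 41622/62807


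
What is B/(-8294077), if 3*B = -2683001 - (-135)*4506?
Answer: 2074691/24882231 ≈ 0.083380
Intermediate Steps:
B = -2074691/3 (B = (-2683001 - (-135)*4506)/3 = (-2683001 - 1*(-608310))/3 = (-2683001 + 608310)/3 = (⅓)*(-2074691) = -2074691/3 ≈ -6.9156e+5)
B/(-8294077) = -2074691/3/(-8294077) = -2074691/3*(-1/8294077) = 2074691/24882231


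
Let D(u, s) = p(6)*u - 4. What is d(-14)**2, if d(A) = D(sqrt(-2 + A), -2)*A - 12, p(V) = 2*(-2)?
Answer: -48240 + 19712*I ≈ -48240.0 + 19712.0*I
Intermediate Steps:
p(V) = -4
D(u, s) = -4 - 4*u (D(u, s) = -4*u - 4 = -4 - 4*u)
d(A) = -12 + A*(-4 - 4*sqrt(-2 + A)) (d(A) = (-4 - 4*sqrt(-2 + A))*A - 12 = A*(-4 - 4*sqrt(-2 + A)) - 12 = -12 + A*(-4 - 4*sqrt(-2 + A)))
d(-14)**2 = (-12 + 4*(-14)*(-1 - sqrt(-2 - 14)))**2 = (-12 + 4*(-14)*(-1 - sqrt(-16)))**2 = (-12 + 4*(-14)*(-1 - 4*I))**2 = (-12 + (56 + 224*I))**2 = (44 + 224*I)**2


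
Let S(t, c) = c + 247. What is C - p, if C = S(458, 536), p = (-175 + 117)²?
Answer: -2581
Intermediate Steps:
p = 3364 (p = (-58)² = 3364)
S(t, c) = 247 + c
C = 783 (C = 247 + 536 = 783)
C - p = 783 - 1*3364 = 783 - 3364 = -2581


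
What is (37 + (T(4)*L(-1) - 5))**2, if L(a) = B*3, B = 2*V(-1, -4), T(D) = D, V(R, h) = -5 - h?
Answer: 64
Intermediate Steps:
B = -2 (B = 2*(-5 - 1*(-4)) = 2*(-5 + 4) = 2*(-1) = -2)
L(a) = -6 (L(a) = -2*3 = -6)
(37 + (T(4)*L(-1) - 5))**2 = (37 + (4*(-6) - 5))**2 = (37 + (-24 - 5))**2 = (37 - 29)**2 = 8**2 = 64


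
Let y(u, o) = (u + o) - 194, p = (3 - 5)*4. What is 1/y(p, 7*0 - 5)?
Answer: -1/207 ≈ -0.0048309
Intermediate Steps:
p = -8 (p = -2*4 = -8)
y(u, o) = -194 + o + u (y(u, o) = (o + u) - 194 = -194 + o + u)
1/y(p, 7*0 - 5) = 1/(-194 + (7*0 - 5) - 8) = 1/(-194 + (0 - 5) - 8) = 1/(-194 - 5 - 8) = 1/(-207) = -1/207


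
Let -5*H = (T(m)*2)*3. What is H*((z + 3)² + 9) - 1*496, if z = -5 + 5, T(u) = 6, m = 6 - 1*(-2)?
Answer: -3128/5 ≈ -625.60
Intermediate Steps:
m = 8 (m = 6 + 2 = 8)
z = 0
H = -36/5 (H = -6*2*3/5 = -12*3/5 = -⅕*36 = -36/5 ≈ -7.2000)
H*((z + 3)² + 9) - 1*496 = -36*((0 + 3)² + 9)/5 - 1*496 = -36*(3² + 9)/5 - 496 = -36*(9 + 9)/5 - 496 = -36/5*18 - 496 = -648/5 - 496 = -3128/5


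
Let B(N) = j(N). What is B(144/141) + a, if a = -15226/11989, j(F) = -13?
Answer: -171083/11989 ≈ -14.270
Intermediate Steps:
B(N) = -13
a = -15226/11989 (a = -15226*1/11989 = -15226/11989 ≈ -1.2700)
B(144/141) + a = -13 - 15226/11989 = -171083/11989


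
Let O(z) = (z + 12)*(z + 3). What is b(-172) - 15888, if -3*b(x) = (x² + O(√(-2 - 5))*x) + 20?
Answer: -72280/3 + 860*I*√7 ≈ -24093.0 + 2275.3*I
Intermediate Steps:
O(z) = (3 + z)*(12 + z) (O(z) = (12 + z)*(3 + z) = (3 + z)*(12 + z))
b(x) = -20/3 - x²/3 - x*(29 + 15*I*√7)/3 (b(x) = -((x² + (36 + (√(-2 - 5))² + 15*√(-2 - 5))*x) + 20)/3 = -((x² + (36 + (√(-7))² + 15*√(-7))*x) + 20)/3 = -((x² + (36 + (I*√7)² + 15*(I*√7))*x) + 20)/3 = -((x² + (36 - 7 + 15*I*√7)*x) + 20)/3 = -((x² + (29 + 15*I*√7)*x) + 20)/3 = -((x² + x*(29 + 15*I*√7)) + 20)/3 = -(20 + x² + x*(29 + 15*I*√7))/3 = -20/3 - x²/3 - x*(29 + 15*I*√7)/3)
b(-172) - 15888 = (-20/3 - ⅓*(-172)² - ⅓*(-172)*(29 + 15*I*√7)) - 15888 = (-20/3 - ⅓*29584 + (4988/3 + 860*I*√7)) - 15888 = (-20/3 - 29584/3 + (4988/3 + 860*I*√7)) - 15888 = (-24616/3 + 860*I*√7) - 15888 = -72280/3 + 860*I*√7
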